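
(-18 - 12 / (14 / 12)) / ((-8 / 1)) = 99/28 = 3.54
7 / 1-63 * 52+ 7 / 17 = -55566/17 = -3268.59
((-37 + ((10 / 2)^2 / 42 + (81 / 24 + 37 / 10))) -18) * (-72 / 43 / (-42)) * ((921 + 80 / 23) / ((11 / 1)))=-76850281/484610 = -158.58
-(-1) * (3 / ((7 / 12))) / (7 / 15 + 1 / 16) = 8640/889 = 9.72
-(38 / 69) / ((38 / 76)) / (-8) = 19/138 = 0.14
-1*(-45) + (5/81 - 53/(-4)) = 18893/324 = 58.31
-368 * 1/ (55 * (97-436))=368/18645 = 0.02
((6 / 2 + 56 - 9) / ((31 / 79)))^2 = 15602500/961 = 16235.69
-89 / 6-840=-5129/6 = -854.83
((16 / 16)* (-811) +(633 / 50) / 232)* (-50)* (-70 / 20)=-65848769/464 = -141915.45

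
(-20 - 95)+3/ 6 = -229/2 = -114.50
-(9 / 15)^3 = -27/125 = -0.22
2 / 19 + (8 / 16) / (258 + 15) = 1111/10374 = 0.11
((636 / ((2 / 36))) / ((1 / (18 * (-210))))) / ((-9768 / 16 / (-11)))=-28848960/37 = -779701.62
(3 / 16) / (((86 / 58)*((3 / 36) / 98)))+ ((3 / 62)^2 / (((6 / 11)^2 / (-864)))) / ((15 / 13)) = 59016141/413230 = 142.82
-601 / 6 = -100.17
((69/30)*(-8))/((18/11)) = -506/45 = -11.24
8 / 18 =4/9 = 0.44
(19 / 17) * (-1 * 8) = -152/17 = -8.94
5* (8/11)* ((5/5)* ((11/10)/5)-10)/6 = -326/55 = -5.93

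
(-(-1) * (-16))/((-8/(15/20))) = 3/2 = 1.50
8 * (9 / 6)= 12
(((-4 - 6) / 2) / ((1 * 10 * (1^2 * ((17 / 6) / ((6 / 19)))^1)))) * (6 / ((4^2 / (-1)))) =27/1292 = 0.02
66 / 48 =11/8 = 1.38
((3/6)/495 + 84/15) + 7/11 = 6.24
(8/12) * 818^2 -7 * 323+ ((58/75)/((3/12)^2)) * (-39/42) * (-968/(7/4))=551466843/1225 = 450177.01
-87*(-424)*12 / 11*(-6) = -2655936/11 = -241448.73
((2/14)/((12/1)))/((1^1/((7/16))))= 1/192 = 0.01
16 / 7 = 2.29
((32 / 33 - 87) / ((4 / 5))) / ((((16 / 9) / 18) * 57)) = -127755/6688 = -19.10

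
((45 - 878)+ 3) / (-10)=83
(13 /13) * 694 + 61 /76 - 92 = 45813/76 = 602.80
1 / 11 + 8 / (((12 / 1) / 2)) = 47/33 = 1.42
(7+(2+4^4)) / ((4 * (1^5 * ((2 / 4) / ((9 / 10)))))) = 477/4 = 119.25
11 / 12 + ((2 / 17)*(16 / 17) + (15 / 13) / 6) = 54989/45084 = 1.22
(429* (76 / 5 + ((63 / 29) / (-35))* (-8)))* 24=23433696/145 = 161611.70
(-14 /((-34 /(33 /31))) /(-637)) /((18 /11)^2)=-1331/5179356 = 0.00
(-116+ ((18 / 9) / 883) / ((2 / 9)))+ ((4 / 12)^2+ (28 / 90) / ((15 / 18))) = -22948028/198675 = -115.51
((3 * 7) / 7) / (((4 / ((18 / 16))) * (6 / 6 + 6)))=27/224 = 0.12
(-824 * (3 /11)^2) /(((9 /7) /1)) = -5768/121 = -47.67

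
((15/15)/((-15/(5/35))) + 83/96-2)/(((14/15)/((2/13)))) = -0.19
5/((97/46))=230/97 = 2.37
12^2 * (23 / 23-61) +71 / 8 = -69049/8 = -8631.12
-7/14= -1/2 = -0.50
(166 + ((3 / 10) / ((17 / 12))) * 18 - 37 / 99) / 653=1425821/5494995 = 0.26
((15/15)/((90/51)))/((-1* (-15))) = 17/450 = 0.04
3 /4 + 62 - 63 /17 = 4015/68 = 59.04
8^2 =64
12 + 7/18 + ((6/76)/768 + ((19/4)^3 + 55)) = 15283153/87552 = 174.56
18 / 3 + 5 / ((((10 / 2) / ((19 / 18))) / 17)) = 431/18 = 23.94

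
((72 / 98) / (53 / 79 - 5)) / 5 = -158/4655 = -0.03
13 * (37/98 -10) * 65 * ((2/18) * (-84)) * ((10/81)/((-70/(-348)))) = 184865720/3969 = 46577.40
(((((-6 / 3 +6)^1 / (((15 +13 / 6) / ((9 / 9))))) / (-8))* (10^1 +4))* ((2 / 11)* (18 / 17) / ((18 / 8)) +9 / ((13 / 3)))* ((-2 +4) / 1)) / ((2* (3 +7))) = -110397/1251965 = -0.09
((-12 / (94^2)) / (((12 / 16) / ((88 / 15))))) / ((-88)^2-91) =-352/253582155 = 0.00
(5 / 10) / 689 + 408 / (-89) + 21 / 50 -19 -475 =-763697167/1533025 = -498.16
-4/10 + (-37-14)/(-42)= 57/70 = 0.81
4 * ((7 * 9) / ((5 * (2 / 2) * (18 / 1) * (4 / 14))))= 49/5 = 9.80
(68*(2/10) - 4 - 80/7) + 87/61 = -0.40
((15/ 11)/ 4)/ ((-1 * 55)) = -3/484 = -0.01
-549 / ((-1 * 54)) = 61/6 = 10.17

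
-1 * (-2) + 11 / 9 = 29/9 = 3.22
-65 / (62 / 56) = -1820/31 = -58.71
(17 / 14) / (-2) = -17/28 = -0.61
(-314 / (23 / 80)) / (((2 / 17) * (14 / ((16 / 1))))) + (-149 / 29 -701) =-52833598/4669 = -11315.83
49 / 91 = 7/13 = 0.54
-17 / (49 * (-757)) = 17/37093 = 0.00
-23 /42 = -0.55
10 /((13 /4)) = 40/13 = 3.08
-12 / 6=-2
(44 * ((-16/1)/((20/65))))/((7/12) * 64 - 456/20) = -17160/109 = -157.43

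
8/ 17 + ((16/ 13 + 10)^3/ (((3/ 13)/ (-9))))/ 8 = -19838515/2873 = -6905.16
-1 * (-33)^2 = -1089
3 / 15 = 1/5 = 0.20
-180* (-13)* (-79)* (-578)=106849080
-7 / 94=-0.07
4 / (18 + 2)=0.20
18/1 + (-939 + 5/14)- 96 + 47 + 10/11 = -968.73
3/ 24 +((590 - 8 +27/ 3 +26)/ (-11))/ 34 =-2281/1496 = -1.52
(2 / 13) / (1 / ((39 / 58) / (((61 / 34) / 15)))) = 1530/1769 = 0.86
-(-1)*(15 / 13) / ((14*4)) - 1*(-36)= 26223/728 = 36.02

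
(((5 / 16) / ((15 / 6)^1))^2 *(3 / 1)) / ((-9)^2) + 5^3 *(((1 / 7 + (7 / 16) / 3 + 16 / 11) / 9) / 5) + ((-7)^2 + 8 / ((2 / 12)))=13550809/133056 = 101.84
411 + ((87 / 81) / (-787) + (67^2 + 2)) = 104162569/21249 = 4902.00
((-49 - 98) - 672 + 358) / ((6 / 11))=-5071/6 = -845.17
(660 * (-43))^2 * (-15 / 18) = -671187000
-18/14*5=-45/7 = -6.43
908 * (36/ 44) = 8172/11 = 742.91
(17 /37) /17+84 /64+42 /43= 58963/25456 = 2.32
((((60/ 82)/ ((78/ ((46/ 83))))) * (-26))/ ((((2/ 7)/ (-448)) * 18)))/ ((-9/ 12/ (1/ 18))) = -721280/826929 = -0.87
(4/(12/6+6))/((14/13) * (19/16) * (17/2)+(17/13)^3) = 17576/460717 = 0.04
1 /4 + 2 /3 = 11/12 = 0.92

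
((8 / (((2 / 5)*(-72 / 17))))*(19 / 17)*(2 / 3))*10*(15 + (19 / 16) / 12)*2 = -1377025/1296 = -1062.52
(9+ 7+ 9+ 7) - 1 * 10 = 22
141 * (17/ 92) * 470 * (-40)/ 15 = -751060/23 = -32654.78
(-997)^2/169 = 994009/169 = 5881.71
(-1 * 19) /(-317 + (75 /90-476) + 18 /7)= 798/33163 = 0.02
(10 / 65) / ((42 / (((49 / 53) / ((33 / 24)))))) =56/22737 = 0.00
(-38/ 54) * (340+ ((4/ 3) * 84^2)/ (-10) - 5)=57551/135 = 426.30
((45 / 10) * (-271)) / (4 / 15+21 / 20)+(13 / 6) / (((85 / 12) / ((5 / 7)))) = -8705176/9401 = -925.98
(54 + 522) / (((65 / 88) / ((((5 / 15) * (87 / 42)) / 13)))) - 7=203587/5915 = 34.42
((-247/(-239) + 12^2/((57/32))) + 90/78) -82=1.03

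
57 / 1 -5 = 52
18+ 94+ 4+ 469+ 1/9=5266/9 = 585.11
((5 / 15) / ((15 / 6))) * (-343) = -686/15 = -45.73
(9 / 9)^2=1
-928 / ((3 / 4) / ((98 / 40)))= -45472/15 = -3031.47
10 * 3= 30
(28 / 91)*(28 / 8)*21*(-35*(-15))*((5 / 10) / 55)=15435/143 = 107.94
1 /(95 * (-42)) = -1/3990 = 0.00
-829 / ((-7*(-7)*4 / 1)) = -829/196 = -4.23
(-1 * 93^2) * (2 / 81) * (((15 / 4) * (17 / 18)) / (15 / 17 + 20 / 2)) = -277729/3996 = -69.50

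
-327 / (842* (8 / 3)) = -981/6736 = -0.15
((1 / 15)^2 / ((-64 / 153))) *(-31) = 527/1600 = 0.33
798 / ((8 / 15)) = 1496.25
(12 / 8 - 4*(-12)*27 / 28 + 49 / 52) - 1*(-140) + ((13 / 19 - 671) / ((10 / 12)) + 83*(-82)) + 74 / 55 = -564507159/76076 = -7420.31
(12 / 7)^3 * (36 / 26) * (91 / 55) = 31104/2695 = 11.54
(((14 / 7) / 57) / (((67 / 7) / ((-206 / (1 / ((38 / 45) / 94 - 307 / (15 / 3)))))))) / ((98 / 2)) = 53494904/56540295 = 0.95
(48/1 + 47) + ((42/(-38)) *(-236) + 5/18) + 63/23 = 2822785/7866 = 358.86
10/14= 5/7 = 0.71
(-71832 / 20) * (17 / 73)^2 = -71094/365 = -194.78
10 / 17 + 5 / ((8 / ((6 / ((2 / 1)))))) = 335/136 = 2.46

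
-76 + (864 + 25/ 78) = 61489/78 = 788.32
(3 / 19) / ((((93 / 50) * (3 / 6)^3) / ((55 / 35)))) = 4400/4123 = 1.07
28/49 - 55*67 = -25791/7 = -3684.43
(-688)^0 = 1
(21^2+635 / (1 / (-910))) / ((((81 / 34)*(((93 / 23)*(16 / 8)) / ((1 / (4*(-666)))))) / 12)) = 225766919/1672326 = 135.00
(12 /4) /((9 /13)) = 13/3 = 4.33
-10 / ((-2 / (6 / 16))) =15/8 = 1.88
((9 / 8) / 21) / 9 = 1/168 = 0.01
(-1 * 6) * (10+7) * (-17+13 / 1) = 408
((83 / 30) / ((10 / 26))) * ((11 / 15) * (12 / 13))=1826/375 = 4.87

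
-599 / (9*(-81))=599/729 = 0.82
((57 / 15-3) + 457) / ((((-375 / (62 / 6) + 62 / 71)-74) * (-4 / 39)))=196485471/4816540 = 40.79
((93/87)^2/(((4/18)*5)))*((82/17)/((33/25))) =591015/157267 = 3.76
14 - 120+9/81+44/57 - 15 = -20540/171 = -120.12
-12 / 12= -1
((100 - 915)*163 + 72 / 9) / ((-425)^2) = -0.74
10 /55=2/11 = 0.18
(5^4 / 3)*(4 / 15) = 500/9 = 55.56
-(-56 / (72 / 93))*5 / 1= 1085/3 = 361.67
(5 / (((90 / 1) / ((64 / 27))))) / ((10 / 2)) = 32/1215 = 0.03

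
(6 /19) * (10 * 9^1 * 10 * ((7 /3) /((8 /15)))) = 23625/19 = 1243.42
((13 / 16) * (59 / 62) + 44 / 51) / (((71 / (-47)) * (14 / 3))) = -3889955/16762816 = -0.23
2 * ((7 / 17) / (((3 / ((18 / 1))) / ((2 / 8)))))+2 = 55/17 = 3.24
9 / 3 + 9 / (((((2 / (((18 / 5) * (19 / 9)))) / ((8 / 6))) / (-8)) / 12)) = -21873/5 = -4374.60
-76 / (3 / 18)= -456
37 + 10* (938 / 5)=1913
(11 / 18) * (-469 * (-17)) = 87703/18 = 4872.39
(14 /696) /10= 7/3480 = 0.00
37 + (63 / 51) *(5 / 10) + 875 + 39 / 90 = 232828/255 = 913.05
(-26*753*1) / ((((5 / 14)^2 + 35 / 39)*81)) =-16628248/70515 = -235.81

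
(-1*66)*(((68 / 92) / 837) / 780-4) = 660694133/2502630 = 264.00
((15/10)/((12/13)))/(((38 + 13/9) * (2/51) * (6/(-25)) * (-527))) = 0.01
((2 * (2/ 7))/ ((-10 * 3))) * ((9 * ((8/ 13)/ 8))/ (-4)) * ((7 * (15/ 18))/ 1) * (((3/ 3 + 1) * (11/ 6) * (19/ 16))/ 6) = 209/14976 = 0.01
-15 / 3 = -5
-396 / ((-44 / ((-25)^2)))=5625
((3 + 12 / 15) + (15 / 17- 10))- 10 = -1302/85 = -15.32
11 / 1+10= 21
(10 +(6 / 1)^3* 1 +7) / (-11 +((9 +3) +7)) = 233/8 = 29.12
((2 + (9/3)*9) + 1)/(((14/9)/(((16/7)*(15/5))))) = 6480/49 = 132.24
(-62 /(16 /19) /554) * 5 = -2945/4432 = -0.66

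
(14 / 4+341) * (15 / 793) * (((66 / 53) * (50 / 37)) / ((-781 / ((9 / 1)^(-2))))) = -250/1442223 = 0.00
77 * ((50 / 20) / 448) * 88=605/16 = 37.81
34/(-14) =-17/7 = -2.43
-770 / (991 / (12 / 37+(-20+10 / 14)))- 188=-6353186/36667 = -173.27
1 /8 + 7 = 57/8 = 7.12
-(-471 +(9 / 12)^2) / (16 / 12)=22581/64 = 352.83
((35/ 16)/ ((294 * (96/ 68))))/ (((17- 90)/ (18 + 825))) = -23885/392448 = -0.06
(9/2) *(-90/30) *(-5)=135/2 = 67.50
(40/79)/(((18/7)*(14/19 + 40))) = 1330/275157 = 0.00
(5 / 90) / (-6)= -1/108 = -0.01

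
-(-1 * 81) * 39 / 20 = 3159/20 = 157.95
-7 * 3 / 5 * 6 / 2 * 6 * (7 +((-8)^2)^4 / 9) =-704645718/5 = -140929143.60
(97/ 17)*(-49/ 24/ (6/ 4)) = -7.77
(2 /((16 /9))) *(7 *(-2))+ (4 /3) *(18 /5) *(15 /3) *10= 224.25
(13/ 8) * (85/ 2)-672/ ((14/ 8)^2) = -16841/112 = -150.37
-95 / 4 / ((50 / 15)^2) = -171/80 = -2.14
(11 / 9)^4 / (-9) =-14641/59049 = -0.25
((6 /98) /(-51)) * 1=-1/833 = 0.00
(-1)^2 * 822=822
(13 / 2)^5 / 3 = 371293/96 = 3867.64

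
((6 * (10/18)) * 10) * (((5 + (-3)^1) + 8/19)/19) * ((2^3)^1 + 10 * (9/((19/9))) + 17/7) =32462200/144039 = 225.37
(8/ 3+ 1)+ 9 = 38/3 = 12.67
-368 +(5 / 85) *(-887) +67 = -6004/17 = -353.18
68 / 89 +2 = 246/89 = 2.76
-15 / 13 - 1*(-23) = 284/13 = 21.85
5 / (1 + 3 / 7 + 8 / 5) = 175/106 = 1.65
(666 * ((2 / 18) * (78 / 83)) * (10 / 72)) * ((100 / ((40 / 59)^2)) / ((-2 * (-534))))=8371805/4254912 = 1.97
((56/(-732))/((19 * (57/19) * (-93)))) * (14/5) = 196/4850415 = 0.00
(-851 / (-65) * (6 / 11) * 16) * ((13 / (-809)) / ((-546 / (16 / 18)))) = 108928/36441405 = 0.00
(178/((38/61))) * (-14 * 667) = -50696002/19 = -2668210.63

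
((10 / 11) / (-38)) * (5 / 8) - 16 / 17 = -27177/28424 = -0.96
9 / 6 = 3/2 = 1.50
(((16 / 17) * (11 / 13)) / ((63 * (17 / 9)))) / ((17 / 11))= 1936/447083 = 0.00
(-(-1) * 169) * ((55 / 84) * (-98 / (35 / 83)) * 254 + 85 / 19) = -372275566/57 = -6531150.28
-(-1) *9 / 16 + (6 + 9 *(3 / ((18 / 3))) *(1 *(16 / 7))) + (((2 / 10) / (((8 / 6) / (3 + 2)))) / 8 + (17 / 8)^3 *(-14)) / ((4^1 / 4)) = -210377/1792 = -117.40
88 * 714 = 62832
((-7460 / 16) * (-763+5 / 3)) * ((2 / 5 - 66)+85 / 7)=-398491193/21 = -18975771.10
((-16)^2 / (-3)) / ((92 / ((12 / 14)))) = -128/161 = -0.80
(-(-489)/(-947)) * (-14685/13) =7180965/12311 = 583.30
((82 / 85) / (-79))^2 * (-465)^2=32.24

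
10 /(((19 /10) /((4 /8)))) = 50/19 = 2.63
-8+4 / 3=-20/3 = -6.67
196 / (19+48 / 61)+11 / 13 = 10.75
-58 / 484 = -29/242 = -0.12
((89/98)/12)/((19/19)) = 89/1176 = 0.08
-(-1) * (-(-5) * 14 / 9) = 70/9 = 7.78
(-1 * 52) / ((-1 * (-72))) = -13/18 = -0.72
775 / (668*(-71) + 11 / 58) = -44950/2750813 = -0.02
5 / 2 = 2.50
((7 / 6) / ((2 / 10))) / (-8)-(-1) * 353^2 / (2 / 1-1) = 5981197/48 = 124608.27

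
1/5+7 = 36/5 = 7.20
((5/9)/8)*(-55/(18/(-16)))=275/81 = 3.40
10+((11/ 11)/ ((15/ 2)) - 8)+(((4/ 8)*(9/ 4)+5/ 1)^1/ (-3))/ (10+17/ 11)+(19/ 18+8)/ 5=34451/9144 = 3.77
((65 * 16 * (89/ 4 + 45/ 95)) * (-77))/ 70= -493922/19 = -25995.89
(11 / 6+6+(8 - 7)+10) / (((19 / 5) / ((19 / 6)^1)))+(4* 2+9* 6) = 2797/36 = 77.69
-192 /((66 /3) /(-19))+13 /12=22031/132 = 166.90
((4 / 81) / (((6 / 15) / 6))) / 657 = 20/17739 = 0.00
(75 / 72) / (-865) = -5/4152 = 0.00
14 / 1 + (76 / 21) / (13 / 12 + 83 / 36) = 6434/427 = 15.07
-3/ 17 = -0.18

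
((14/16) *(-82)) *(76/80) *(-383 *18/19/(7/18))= 1271943/20 = 63597.15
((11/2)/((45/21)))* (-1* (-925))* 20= 142450/3 = 47483.33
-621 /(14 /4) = -1242/7 = -177.43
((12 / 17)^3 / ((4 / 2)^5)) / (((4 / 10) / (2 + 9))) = 1485/4913 = 0.30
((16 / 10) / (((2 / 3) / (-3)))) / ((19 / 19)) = -7.20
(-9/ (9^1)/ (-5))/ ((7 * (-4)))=-1/140 = -0.01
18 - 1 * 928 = -910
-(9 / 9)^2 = -1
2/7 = 0.29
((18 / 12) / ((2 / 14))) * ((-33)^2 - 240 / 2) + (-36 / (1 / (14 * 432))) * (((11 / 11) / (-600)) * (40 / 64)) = 104013/10 = 10401.30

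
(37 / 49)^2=1369/2401 = 0.57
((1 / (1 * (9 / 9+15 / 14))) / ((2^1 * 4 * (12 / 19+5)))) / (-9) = -133/111708 = 0.00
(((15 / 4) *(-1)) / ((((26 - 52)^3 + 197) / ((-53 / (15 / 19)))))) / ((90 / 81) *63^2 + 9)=-1007/307191204 = 0.00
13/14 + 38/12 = 86/21 = 4.10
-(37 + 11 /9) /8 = -43/9 = -4.78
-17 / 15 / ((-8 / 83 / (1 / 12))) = 1411/1440 = 0.98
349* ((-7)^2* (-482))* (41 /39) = -337949962/39 = -8665383.64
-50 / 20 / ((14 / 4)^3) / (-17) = 20/5831 = 0.00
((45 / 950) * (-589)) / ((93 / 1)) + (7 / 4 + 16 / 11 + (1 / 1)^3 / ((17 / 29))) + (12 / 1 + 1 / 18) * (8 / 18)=9.97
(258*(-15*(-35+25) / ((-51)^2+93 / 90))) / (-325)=-46440/1014793 = -0.05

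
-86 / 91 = -0.95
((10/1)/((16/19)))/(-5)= -19/8 = -2.38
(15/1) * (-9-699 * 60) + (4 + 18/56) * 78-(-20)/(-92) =-202505203/322 = -628898.15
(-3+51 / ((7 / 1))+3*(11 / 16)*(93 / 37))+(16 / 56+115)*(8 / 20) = 164529/2960 = 55.58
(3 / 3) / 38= 1/38 = 0.03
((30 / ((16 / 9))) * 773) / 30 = 6957/16 = 434.81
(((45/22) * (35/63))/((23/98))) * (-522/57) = -213150/4807 = -44.34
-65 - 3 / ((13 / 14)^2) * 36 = -32153/169 = -190.25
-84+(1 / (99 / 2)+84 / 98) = -57604/693 = -83.12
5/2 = 2.50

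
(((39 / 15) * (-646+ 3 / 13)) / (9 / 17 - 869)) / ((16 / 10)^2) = 713575/944896 = 0.76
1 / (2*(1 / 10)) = 5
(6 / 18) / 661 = 1/1983 = 0.00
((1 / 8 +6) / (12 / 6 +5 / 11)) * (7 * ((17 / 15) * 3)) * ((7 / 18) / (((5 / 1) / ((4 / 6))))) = 448987/145800 = 3.08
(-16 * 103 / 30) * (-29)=23896/15 = 1593.07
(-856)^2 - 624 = 732112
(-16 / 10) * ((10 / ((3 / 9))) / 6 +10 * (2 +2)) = -72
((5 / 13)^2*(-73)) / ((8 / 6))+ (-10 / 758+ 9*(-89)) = -207297809/256204 = -809.11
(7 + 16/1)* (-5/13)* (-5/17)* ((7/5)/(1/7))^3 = 2448.80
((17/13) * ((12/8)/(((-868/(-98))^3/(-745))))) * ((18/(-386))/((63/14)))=13032285/597964952 = 0.02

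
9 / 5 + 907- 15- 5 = 4444/5 = 888.80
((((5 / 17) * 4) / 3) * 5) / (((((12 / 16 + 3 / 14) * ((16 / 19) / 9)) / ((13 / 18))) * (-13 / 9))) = -3325/306 = -10.87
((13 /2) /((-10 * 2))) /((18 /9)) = -13/80 = -0.16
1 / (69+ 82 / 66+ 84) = 0.01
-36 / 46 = -18/23 = -0.78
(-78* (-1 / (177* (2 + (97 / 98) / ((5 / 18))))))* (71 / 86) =226135/3457931 = 0.07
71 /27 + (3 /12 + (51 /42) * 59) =74.52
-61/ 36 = -1.69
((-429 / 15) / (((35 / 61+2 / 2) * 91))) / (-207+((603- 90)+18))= -671/1088640 = 0.00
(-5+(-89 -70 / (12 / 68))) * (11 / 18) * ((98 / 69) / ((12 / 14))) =-120736/243 = -496.86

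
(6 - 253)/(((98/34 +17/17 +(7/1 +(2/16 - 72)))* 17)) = 1976/8295 = 0.24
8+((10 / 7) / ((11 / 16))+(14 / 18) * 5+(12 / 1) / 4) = 11758/693 = 16.97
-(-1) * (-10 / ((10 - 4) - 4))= -5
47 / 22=2.14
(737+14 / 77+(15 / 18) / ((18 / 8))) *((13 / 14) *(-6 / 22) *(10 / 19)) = -98.31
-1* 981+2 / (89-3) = -42182/43 = -980.98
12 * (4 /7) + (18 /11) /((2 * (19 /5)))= 10347/1463 = 7.07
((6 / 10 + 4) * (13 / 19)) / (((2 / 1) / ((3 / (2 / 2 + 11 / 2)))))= 69/95 = 0.73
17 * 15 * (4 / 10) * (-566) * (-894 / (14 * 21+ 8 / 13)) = 175185.72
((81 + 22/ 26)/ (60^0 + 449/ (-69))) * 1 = -966/65 = -14.86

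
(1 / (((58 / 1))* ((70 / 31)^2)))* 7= 961/40600 = 0.02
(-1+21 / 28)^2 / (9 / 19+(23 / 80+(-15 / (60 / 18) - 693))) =-95/1059043 = 0.00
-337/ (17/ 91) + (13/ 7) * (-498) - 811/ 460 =-149470929/54740 = -2730.56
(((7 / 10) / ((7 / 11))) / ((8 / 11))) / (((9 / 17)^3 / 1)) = 10.19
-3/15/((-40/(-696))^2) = -7569/125 = -60.55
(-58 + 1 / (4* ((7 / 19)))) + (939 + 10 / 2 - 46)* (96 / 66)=384649/308 = 1248.86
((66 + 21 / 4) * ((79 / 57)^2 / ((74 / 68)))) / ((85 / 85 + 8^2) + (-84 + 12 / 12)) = -530485/75924 = -6.99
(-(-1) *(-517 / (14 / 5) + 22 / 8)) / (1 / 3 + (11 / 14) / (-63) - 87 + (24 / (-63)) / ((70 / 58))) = 145845/69754 = 2.09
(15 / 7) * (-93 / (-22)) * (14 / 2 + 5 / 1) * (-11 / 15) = -558/7 = -79.71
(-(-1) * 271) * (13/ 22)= 160.14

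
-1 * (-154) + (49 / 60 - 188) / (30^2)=8304769/54000 = 153.79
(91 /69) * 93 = 2821/23 = 122.65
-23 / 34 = -0.68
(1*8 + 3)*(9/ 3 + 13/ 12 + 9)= 1727/12 = 143.92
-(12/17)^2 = -0.50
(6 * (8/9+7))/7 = 142/21 = 6.76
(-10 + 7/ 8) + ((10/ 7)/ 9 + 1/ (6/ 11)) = -3595/504 = -7.13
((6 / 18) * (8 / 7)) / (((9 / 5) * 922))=20/87129 = 0.00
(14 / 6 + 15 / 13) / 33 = 136/1287 = 0.11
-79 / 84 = -0.94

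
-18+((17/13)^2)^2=-430577/28561 = -15.08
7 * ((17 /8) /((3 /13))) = 1547/24 = 64.46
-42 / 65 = -0.65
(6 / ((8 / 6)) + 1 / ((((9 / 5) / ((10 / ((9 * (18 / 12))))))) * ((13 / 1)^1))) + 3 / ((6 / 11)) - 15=-15695/3159 = -4.97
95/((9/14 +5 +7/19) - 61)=-25270/14627 = -1.73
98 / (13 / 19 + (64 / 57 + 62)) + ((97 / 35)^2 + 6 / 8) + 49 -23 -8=498402907/17821300 = 27.97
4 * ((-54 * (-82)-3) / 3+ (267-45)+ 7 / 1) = 6816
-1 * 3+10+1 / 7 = 50/7 = 7.14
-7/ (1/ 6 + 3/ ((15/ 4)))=-210/29 = -7.24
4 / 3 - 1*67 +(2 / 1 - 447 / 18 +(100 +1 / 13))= 301/26 = 11.58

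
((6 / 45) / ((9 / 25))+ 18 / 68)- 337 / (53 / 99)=-30596335/48654 = -628.86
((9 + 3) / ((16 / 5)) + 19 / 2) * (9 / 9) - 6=29/4 = 7.25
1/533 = 1/533 = 0.00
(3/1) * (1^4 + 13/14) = 5.79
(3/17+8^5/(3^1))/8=557065/408 = 1365.36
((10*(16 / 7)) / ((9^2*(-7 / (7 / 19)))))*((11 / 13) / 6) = -880/420147 = 0.00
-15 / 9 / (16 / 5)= -25/48 = -0.52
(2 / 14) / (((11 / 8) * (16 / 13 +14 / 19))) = 988/18711 = 0.05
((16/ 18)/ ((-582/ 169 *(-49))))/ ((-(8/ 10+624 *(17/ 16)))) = -3380/425930589 = 0.00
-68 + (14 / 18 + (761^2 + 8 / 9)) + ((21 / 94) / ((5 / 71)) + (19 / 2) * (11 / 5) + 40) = 408278711/705 = 579118.74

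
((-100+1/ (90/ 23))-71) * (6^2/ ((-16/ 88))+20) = 1367663/45 = 30392.51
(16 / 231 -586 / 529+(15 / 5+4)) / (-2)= -728491/244398 = -2.98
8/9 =0.89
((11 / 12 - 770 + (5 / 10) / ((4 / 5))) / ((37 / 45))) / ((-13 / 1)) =276645/3848 = 71.89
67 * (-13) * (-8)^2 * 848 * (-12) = 567250944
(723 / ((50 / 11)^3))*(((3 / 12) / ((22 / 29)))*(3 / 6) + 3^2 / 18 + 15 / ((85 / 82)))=792333531/6800000 = 116.52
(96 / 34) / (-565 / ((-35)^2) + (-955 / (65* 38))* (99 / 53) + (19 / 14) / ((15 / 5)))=-461850480/119580533 = -3.86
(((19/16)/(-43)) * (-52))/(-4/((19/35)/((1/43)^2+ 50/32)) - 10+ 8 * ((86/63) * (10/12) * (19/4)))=38140011/576606505 = 0.07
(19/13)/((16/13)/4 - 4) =-19/48 = -0.40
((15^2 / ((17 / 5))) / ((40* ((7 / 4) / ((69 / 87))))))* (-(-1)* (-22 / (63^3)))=-6325/95879133 = 0.00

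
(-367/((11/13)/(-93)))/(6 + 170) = 443703/1936 = 229.19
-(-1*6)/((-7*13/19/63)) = -1026/13 = -78.92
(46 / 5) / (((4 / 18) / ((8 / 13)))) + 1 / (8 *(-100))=25.48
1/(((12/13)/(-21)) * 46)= -91/184 = -0.49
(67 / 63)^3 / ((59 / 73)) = 21955699/14752773 = 1.49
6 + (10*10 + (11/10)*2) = 541/5 = 108.20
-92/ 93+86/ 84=15/434 = 0.03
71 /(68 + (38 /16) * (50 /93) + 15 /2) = 26412/28561 = 0.92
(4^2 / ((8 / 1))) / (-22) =-1/11 = -0.09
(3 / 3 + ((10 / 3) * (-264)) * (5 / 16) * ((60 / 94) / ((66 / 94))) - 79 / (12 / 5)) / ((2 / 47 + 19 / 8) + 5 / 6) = -318002/3667 = -86.72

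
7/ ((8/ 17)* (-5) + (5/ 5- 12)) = -119/227 = -0.52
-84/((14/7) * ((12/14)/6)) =-294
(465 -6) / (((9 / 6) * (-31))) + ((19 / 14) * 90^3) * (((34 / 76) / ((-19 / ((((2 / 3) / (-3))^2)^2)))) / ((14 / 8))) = -10995974/259749 = -42.33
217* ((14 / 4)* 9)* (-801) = -10950471/2 = -5475235.50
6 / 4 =1.50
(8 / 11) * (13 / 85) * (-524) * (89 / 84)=-1212536/19635 = -61.75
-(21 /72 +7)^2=-53.17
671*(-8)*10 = -53680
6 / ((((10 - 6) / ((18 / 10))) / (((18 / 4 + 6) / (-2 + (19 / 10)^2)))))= 405/23 = 17.61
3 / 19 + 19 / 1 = 364/19 = 19.16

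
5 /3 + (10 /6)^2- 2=22/9 = 2.44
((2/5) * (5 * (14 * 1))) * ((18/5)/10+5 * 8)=28252/25 = 1130.08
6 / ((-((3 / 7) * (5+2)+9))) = -1/2 = -0.50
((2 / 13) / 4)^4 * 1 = 1/456976 = 0.00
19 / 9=2.11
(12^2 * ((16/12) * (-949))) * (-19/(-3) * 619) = -714316096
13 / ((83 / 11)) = 143/83 = 1.72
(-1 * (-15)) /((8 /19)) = 285/8 = 35.62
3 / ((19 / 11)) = 1.74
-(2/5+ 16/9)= -98/45 = -2.18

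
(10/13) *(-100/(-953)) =1000/12389 = 0.08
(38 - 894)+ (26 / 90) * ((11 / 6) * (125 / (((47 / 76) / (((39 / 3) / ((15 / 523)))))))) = 181470038/3807 = 47667.46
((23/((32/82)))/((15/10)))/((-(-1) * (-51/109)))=-102787/1224 = -83.98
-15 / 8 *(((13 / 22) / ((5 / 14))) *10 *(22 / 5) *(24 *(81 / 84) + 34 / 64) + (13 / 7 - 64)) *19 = -26514861/448 = -59184.96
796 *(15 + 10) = 19900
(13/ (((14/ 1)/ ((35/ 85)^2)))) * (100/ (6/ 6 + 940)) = 4550/271949 = 0.02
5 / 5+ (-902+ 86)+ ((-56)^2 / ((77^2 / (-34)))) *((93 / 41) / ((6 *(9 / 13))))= -36827399/44649 = -824.82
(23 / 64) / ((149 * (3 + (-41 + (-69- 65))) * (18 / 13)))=-299/29523456 = 0.00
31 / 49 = 0.63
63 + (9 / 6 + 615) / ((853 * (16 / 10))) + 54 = 1602981/13648 = 117.45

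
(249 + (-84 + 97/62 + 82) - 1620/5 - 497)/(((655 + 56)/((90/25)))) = -2.90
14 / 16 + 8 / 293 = 2115/2344 = 0.90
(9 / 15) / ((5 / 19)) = 57/25 = 2.28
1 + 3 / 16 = 19/16 = 1.19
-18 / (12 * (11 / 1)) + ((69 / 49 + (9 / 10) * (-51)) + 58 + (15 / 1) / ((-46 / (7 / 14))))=3274979/247940 = 13.21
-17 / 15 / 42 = -17/630 = -0.03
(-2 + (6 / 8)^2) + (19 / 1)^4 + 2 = 2085145/16 = 130321.56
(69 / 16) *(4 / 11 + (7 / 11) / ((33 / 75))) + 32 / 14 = 136753/13552 = 10.09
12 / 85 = 0.14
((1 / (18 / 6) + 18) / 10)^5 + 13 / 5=906343/38880 = 23.31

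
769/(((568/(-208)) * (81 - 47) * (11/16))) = -12.05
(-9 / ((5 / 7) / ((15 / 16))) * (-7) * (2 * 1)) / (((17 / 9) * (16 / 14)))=83349/1088 = 76.61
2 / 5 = 0.40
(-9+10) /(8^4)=1/4096 = 0.00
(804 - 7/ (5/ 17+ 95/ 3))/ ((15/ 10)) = 436721/815 = 535.85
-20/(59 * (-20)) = 1/59 = 0.02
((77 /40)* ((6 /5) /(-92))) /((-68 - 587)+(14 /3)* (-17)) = 693/20267600 = 0.00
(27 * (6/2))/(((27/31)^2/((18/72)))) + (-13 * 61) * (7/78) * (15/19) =-20171/684 = -29.49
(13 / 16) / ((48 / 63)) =273/256 = 1.07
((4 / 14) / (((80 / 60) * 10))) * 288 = 6.17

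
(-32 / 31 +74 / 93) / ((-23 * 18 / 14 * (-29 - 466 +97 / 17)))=-1309/80064909 = 0.00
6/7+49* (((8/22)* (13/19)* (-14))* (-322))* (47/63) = 539871334/13167 = 41001.85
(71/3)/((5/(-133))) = -9443/15 = -629.53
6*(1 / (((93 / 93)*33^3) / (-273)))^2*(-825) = -414050/1449459 = -0.29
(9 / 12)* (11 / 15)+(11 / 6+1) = 203/60 = 3.38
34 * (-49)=-1666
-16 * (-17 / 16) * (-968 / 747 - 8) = -118048/747 = -158.03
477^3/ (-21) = -5168158.71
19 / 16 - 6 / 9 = 25/48 = 0.52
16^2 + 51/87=7441/29 = 256.59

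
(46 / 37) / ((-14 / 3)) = -69/259 = -0.27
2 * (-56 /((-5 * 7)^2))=-0.09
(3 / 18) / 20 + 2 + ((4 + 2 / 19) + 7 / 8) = 6.99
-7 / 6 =-1.17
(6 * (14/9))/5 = 28/15 = 1.87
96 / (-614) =-48/307 = -0.16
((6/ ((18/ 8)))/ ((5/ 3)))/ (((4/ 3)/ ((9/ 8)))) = 27/20 = 1.35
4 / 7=0.57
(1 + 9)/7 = 10/7 = 1.43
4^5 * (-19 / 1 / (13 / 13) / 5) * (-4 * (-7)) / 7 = -77824/5 = -15564.80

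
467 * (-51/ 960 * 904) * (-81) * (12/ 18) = 24221889/20 = 1211094.45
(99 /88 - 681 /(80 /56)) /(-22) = 19023/880 = 21.62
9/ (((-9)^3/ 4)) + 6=482/81 = 5.95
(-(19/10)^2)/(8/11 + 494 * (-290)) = 3971/157585200 = 0.00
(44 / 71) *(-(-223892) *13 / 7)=257678.52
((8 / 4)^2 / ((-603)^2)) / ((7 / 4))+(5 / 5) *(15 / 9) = 4242121/2545263 = 1.67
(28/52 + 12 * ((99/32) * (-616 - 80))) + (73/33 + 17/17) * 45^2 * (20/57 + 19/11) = -368238950/29887 = -12321.04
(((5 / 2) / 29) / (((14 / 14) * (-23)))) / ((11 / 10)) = -25/7337 = 0.00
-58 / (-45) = 58/45 = 1.29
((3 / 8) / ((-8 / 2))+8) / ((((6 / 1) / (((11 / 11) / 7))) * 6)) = 253/8064 = 0.03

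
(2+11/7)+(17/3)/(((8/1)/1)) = 719/168 = 4.28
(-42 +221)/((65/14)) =2506/65 = 38.55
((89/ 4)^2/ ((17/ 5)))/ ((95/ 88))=87131/646 = 134.88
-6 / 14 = -3/7 = -0.43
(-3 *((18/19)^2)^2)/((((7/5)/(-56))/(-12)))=-151165440/130321 = -1159.95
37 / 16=2.31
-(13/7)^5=-371293/16807 = -22.09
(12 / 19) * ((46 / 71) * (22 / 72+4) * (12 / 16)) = 3565/2698 = 1.32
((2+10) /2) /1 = 6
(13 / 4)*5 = 65/4 = 16.25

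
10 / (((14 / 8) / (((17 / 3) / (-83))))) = -680/1743 = -0.39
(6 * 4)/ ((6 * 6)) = 2/3 = 0.67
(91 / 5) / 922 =91/4610 = 0.02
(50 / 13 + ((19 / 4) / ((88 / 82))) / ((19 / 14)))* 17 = 138227/1144 = 120.83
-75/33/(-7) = 25/77 = 0.32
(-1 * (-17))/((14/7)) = 17/2 = 8.50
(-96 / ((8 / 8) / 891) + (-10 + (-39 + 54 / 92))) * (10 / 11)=-19684415/253 = -77804.01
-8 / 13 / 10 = -4/65 = -0.06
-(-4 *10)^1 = 40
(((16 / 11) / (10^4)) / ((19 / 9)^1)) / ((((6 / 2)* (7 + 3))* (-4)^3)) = -3/83600000 = 0.00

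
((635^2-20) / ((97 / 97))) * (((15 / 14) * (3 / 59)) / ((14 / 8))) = 36288450/2891 = 12552.21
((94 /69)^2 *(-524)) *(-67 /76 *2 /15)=155107144/1356885 = 114.31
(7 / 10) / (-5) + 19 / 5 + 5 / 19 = 3.92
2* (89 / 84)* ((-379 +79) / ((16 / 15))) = -33375/56 = -595.98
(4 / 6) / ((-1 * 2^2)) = -1/6 = -0.17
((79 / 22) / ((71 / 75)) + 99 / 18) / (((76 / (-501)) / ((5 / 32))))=-478455/49984 = -9.57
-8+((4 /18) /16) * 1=-7.99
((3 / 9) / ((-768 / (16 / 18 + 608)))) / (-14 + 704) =-137/357696 = 0.00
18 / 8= 9/4 = 2.25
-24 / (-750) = 4/125 = 0.03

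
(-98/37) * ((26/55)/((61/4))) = -10192/124135 = -0.08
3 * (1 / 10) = 3/10 = 0.30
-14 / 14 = -1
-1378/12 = -114.83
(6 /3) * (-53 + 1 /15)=-1588/15 = -105.87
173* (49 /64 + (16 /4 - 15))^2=74221325/4096 = 18120.44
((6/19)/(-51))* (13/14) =-13/2261 = -0.01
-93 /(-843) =31/281 = 0.11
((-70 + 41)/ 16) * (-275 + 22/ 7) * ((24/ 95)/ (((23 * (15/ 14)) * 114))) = 55187/1245450 = 0.04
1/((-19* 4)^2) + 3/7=17335/40432 = 0.43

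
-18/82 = -9/41 = -0.22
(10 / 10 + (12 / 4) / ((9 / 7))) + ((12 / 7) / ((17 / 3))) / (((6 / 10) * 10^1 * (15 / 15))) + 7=3707/357 = 10.38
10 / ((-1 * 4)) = -5/2 = -2.50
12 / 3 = 4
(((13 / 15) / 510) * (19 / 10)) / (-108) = -247/8262000 = 0.00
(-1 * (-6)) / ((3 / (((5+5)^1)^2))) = 200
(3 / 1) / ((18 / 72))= 12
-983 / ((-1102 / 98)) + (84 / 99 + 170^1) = 4696049/18183 = 258.27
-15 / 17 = -0.88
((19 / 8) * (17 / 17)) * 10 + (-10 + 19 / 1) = 32.75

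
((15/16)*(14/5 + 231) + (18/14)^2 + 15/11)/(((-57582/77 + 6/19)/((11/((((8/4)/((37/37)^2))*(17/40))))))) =-667507335/173517232 = -3.85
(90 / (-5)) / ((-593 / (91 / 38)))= 819/11267 = 0.07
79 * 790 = 62410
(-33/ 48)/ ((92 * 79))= -11/116288 = 0.00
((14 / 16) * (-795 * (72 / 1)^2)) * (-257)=926772840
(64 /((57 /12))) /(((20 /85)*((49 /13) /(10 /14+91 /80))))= 916708/32585 = 28.13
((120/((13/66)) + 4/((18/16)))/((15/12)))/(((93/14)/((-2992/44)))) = -273018368/54405 = -5018.26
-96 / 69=-32/23 = -1.39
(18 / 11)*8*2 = 288/11 = 26.18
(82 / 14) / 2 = 41/14 = 2.93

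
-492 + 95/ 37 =-18109/37 = -489.43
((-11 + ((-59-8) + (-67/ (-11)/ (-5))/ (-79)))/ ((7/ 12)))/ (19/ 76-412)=5421488/16697835 = 0.32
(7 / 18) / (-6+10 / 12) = -7/93 = -0.08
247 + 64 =311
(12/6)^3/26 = 4/13 = 0.31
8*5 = 40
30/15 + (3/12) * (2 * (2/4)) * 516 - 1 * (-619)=750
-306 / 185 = -1.65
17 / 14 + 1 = 31/14 = 2.21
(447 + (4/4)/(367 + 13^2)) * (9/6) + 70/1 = 793819/1072 = 740.50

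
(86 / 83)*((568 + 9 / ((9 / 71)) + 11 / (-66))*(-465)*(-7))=178828615/83 = 2154561.63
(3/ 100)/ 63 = 1/2100 = 0.00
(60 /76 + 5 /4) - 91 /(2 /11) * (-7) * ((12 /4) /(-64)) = -394439/2432 = -162.19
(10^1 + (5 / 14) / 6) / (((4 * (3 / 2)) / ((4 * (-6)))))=-845/21 = -40.24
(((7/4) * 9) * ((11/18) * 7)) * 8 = 539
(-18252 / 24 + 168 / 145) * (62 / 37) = -6826479/5365 = -1272.41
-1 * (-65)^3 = 274625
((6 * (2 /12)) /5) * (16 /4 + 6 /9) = 0.93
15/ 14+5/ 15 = 59/42 = 1.40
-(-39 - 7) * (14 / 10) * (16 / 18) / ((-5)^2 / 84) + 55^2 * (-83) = -94080997/375 = -250882.66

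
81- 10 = 71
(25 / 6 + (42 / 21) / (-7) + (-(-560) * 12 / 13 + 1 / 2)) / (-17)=-142316/4641 = -30.66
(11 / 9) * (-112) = -1232/9 = -136.89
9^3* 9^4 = 4782969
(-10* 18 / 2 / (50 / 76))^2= 467856/25 = 18714.24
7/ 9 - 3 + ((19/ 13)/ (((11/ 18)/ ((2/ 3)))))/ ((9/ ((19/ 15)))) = -12856/6435 = -2.00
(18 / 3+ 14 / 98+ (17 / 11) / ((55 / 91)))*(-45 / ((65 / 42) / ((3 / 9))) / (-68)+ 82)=668847554/935935 = 714.63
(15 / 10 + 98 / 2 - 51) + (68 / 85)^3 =0.01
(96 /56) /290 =6/1015 = 0.01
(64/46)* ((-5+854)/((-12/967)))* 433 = -947961704/23 = -41215726.26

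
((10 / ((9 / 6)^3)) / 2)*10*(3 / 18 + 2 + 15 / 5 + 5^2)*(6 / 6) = 36200/81 = 446.91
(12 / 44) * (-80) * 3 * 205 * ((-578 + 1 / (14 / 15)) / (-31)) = -596082600/2387 = -249720.40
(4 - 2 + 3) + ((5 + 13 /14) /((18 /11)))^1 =2173/252 = 8.62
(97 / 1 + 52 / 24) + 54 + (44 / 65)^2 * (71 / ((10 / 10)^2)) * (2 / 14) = 28004161/177450 = 157.81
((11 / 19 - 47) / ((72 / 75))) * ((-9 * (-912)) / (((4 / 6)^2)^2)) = -8037225/4 = -2009306.25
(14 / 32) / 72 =7/1152 = 0.01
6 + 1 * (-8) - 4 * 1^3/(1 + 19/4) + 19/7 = 3/161 = 0.02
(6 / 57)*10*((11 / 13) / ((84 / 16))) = 880/5187 = 0.17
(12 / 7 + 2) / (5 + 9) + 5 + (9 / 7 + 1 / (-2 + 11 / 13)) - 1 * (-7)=12.68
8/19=0.42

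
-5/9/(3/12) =-20/9 = -2.22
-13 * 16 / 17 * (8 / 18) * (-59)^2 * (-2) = 5792384/153 = 37858.72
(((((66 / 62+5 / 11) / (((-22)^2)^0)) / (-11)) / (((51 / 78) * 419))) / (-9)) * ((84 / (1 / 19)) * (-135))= -12.07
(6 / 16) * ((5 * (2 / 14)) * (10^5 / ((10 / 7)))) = 18750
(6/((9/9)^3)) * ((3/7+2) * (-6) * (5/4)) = -765/7 = -109.29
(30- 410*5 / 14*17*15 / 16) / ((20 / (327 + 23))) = -1290075/32 = -40314.84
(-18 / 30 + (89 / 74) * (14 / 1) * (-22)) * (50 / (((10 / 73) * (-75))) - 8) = 13247713/2775 = 4773.95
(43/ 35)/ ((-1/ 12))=-516/35 = -14.74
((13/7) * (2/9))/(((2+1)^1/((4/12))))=26/567 = 0.05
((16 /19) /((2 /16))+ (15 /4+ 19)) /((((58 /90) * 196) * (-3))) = -33615/431984 = -0.08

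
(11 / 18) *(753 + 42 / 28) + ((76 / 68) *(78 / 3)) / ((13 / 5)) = 96341/204 = 472.26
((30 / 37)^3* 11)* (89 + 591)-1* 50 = 199427350/50653 = 3937.13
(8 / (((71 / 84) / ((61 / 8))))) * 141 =722484/71 = 10175.83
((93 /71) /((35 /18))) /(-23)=-1674/57155 = -0.03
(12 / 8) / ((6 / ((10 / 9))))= 5/18 = 0.28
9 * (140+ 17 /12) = 5091/4 = 1272.75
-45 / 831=-15/277 = -0.05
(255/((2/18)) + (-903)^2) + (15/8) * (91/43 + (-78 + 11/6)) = 562484827/688 = 817565.16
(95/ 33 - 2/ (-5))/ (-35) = -541/5775 = -0.09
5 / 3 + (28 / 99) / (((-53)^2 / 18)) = 154663/92697 = 1.67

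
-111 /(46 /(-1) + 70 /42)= 333/133 = 2.50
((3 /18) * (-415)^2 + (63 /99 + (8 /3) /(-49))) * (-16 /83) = -247549752/44737 = -5533.45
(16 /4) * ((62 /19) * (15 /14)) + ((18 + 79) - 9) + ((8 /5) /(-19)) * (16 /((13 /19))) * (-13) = 84844/665 = 127.58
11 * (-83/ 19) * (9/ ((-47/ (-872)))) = -7165224/893 = -8023.77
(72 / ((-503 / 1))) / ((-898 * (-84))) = -3/1580929 = 0.00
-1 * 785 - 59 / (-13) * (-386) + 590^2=4492321/13 = 345563.15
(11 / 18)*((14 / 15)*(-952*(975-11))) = -70665056/135 = -523444.86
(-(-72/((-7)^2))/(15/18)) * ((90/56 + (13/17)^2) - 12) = -8571636/495635 = -17.29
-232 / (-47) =232/47 = 4.94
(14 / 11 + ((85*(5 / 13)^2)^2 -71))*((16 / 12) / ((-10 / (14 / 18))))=-129572744/14137695 = -9.17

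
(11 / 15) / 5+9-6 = 236/75 = 3.15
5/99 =0.05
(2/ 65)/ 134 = 1/4355 = 0.00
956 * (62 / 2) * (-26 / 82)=-385268/41 = -9396.78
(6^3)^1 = 216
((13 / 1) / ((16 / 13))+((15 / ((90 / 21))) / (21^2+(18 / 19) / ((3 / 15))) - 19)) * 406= -231876953/67752 = -3422.44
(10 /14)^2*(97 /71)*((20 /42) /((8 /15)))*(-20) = -303125/24353 = -12.45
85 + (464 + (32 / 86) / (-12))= 70817/129 = 548.97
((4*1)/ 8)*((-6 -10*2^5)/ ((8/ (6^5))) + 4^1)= -158434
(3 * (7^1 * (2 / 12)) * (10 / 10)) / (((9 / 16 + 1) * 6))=28/75 = 0.37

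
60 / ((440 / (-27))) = -81/22 = -3.68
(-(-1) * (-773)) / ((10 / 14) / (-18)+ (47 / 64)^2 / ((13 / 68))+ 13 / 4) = -648281088/5058191 = -128.16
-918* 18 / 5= -16524/5 = -3304.80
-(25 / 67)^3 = -0.05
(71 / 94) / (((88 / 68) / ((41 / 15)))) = 49487/31020 = 1.60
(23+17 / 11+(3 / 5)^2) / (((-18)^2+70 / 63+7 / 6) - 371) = -123282/221375 = -0.56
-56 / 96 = -7/12 = -0.58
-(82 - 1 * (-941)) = -1023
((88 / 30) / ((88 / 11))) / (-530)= -11/15900 = 0.00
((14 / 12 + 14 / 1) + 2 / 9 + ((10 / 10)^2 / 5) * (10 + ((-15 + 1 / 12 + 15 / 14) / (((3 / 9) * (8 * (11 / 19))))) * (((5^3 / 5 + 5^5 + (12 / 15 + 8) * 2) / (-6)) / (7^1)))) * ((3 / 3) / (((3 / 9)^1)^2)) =592441229/431200 = 1373.94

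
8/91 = 0.09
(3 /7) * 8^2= 192/7 = 27.43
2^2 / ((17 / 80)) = 320/17 = 18.82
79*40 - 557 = 2603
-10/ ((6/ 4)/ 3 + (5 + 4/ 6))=-60/37 = -1.62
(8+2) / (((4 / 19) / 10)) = 475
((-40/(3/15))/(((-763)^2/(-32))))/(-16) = -400/582169 = 0.00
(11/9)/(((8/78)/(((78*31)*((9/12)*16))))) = 345774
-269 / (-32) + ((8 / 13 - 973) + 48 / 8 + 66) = -371063/416 = -891.98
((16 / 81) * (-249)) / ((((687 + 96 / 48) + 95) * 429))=-83/567567 = 0.00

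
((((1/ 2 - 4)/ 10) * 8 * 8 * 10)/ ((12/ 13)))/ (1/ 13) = -9464/3 = -3154.67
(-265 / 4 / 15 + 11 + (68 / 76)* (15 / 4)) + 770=88913/114 = 779.94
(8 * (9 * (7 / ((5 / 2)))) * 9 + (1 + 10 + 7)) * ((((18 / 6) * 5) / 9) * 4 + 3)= 88566/5 = 17713.20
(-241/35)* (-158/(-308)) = -19039/5390 = -3.53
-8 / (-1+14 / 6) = -6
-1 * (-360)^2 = -129600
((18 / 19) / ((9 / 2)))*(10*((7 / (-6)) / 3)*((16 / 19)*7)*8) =-125440/3249 = -38.61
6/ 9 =2/3 = 0.67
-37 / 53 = -0.70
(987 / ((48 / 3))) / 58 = 987/928 = 1.06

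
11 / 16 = 0.69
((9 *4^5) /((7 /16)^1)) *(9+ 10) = 2801664/7 = 400237.71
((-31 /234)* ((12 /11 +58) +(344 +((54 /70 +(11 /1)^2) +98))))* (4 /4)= -82.52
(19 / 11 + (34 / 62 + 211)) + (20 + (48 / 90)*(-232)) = 560309/5115 = 109.54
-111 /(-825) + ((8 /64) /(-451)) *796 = -1941/22550 = -0.09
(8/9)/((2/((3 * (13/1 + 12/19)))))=1036/57 = 18.18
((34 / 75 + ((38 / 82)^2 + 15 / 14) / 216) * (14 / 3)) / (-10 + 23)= 58367957/354018600 = 0.16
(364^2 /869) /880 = 8281/47795 = 0.17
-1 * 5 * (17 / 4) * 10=-425/2 = -212.50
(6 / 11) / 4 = 3/22 = 0.14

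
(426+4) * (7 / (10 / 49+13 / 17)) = 2507330/807 = 3106.98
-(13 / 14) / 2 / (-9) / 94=13/23688 = 0.00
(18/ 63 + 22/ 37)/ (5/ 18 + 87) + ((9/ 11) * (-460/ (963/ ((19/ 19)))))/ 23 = -3307372/478908353 = -0.01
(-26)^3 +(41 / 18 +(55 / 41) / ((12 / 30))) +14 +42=-6462802/369 = -17514.37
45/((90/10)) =5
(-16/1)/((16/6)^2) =-9/4 = -2.25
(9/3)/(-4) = -3/4 = -0.75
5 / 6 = 0.83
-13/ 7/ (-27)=13/189 = 0.07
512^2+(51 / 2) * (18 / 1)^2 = 270406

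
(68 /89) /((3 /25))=1700/267 = 6.37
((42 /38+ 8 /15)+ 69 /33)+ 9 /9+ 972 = 3062047/3135 = 976.73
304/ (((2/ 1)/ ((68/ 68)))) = 152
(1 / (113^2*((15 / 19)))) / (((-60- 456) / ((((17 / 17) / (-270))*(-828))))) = -437/741240450 = 0.00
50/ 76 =25/38 = 0.66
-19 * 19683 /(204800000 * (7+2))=-41553/204800000 = 0.00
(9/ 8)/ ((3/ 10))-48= -44.25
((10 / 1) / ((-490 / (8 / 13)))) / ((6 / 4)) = -16/1911 = -0.01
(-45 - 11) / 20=-2.80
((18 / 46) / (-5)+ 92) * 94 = 8640.64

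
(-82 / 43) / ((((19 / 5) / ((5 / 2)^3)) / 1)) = -25625/3268 = -7.84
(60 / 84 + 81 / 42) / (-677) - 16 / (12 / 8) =-303407/28434 = -10.67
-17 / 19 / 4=-17/76 = -0.22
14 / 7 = 2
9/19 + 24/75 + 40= 19377/475 = 40.79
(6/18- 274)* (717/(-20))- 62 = 194979/20 = 9748.95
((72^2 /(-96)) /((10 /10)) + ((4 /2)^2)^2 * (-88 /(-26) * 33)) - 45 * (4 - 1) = 20775/13 = 1598.08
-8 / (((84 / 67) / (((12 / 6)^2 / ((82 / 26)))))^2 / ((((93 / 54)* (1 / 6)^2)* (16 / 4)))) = -94071484/60047001 = -1.57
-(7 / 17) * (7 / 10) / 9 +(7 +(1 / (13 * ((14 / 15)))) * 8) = 1061951/139230 = 7.63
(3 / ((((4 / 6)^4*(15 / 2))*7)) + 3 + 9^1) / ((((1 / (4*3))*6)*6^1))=1147/280 = 4.10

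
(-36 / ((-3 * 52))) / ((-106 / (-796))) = 1194/689 = 1.73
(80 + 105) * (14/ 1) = 2590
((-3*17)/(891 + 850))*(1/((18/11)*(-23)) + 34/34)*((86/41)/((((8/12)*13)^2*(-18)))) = 22661/512230056 = 0.00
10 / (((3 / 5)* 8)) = 25/12 = 2.08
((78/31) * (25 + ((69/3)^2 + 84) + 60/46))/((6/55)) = 14745.25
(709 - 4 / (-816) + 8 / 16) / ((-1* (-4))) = 144739/816 = 177.38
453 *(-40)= -18120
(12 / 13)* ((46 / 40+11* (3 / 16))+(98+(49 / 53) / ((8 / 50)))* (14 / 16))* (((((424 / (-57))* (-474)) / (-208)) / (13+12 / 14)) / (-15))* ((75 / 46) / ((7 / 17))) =247094541/8816912 = 28.03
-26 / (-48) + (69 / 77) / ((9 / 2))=1369/1848 = 0.74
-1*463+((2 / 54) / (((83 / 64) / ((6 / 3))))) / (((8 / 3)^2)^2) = -1229725/2656 = -463.00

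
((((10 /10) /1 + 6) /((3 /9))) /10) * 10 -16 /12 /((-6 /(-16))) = 157/9 = 17.44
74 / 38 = 1.95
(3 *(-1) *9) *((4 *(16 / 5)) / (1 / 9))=-15552/5 = -3110.40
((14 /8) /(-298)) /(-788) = 7/939296 = 0.00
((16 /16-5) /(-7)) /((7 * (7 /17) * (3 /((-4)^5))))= -69632/1029 = -67.67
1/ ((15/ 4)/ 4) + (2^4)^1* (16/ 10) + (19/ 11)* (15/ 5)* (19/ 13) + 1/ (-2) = 28949/858 = 33.74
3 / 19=0.16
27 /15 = 9/5 = 1.80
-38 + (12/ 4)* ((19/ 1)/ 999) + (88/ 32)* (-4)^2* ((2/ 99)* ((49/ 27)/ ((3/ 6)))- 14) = -5850593/8991 = -650.72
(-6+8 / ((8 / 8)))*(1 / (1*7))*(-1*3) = -0.86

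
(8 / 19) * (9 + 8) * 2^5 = 4352/19 = 229.05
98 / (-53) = -98/53 = -1.85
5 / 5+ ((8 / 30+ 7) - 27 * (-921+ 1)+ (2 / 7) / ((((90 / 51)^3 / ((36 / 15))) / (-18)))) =326104022/13125 = 24846.02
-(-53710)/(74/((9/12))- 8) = 80565/136 = 592.39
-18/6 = -3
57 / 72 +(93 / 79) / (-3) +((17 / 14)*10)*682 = 8281.83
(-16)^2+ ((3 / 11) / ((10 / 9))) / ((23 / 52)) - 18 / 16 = 255.43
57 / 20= 2.85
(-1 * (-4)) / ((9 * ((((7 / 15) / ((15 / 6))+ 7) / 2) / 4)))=0.49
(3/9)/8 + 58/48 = 5/4 = 1.25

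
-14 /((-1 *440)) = 0.03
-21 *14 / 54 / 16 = -49/144 = -0.34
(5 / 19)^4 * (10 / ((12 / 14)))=21875/390963 = 0.06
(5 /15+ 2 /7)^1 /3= 13/63 = 0.21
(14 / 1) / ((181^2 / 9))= 126/32761 = 0.00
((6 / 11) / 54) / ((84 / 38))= 19/4158 = 0.00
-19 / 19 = -1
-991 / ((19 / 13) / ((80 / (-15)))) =206128/57 = 3616.28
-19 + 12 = -7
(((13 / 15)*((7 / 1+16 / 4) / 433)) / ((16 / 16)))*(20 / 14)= 286/9093 = 0.03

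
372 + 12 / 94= 17490/47 = 372.13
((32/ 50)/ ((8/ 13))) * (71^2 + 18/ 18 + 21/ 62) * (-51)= -267445.65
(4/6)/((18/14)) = 14/27 = 0.52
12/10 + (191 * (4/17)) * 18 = 810.14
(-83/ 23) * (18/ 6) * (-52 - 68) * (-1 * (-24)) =717120/23 = 31179.13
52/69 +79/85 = 9871/5865 = 1.68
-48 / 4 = -12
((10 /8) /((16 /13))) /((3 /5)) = 325/192 = 1.69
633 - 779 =-146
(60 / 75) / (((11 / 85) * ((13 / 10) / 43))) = 29240/143 = 204.48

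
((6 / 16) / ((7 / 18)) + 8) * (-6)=-753/14 = -53.79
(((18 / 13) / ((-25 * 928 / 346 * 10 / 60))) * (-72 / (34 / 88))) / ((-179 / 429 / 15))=-366243768/441235 = -830.04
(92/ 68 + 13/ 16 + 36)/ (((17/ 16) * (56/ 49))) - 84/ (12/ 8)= -56805/2312 = -24.57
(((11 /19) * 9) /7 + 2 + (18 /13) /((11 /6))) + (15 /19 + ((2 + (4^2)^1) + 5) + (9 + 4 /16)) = 2779747/76076 = 36.54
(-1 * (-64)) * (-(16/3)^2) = -16384/9 = -1820.44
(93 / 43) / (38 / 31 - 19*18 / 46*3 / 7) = -464163/420755 = -1.10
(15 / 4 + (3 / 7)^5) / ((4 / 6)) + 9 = 1969335/134456 = 14.65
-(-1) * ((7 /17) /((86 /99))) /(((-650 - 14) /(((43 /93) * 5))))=-1155/699856 = 0.00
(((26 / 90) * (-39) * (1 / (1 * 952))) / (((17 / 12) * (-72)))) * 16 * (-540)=-2028/2023 = -1.00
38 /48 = 19/24 = 0.79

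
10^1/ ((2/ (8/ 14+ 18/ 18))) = 55/7 = 7.86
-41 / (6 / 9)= -123/2 = -61.50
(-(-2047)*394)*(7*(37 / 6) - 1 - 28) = 11425671.67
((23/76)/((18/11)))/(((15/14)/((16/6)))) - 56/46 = -133994/176985 = -0.76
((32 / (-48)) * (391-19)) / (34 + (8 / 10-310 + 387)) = -1240/559 = -2.22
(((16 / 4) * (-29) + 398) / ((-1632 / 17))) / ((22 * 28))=-47/9856 = 0.00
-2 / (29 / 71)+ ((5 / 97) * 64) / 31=-417714/87203 = -4.79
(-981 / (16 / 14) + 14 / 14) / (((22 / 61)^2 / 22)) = -25522339/176 = -145013.29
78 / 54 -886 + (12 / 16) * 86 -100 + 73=-15247/18 = -847.06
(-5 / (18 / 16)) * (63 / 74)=-140/37 = -3.78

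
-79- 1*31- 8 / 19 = -2098/19 = -110.42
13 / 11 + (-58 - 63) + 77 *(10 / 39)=-100.07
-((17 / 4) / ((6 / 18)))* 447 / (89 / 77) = -1755369/356 = -4930.81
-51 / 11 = -4.64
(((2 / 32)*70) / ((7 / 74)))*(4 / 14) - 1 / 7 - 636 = -8721/14 = -622.93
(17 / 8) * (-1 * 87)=-1479/8 = -184.88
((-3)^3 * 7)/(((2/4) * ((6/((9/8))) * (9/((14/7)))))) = -63/4 = -15.75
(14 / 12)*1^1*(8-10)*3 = -7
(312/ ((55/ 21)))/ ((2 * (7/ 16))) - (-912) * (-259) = -12983952/55 = -236071.85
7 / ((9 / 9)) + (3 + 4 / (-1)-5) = 1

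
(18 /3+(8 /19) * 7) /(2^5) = 0.28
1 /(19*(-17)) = -1/323 = 0.00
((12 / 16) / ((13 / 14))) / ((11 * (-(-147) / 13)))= 1/154 = 0.01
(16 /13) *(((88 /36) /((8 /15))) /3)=220/117 = 1.88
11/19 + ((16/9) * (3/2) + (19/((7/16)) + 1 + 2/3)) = 48.34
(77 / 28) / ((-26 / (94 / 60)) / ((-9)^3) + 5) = 11421/20860 = 0.55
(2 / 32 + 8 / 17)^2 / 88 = 21025/6510592 = 0.00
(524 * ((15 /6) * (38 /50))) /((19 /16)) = 4192/5 = 838.40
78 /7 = 11.14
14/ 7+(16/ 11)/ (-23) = 490/253 = 1.94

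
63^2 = 3969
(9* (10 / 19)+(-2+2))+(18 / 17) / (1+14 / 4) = 1606/323 = 4.97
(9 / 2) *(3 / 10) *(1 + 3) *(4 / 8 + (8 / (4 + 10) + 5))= 459/14 = 32.79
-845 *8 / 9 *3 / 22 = -3380/33 = -102.42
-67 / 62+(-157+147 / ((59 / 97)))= 305799/3658 = 83.60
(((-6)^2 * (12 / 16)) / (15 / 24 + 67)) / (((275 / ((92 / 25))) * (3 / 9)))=59616/3719375 = 0.02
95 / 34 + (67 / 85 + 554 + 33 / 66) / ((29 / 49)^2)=113525737/71485 = 1588.11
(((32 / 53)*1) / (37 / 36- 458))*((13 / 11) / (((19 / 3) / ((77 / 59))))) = -314496/977403263 = 0.00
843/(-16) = -843/16 = -52.69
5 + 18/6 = 8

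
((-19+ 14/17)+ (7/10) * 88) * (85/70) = 3691/70 = 52.73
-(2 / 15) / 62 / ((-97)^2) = -1/4375185 = 0.00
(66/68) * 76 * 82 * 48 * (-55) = -271465920/17 = -15968583.53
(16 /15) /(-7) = -16/105 = -0.15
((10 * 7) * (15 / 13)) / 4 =525/26 = 20.19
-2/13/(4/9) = -9/26 = -0.35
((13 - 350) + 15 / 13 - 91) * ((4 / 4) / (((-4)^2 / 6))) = -16647/104 = -160.07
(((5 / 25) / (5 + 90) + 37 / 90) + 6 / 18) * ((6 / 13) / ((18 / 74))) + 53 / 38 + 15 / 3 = 7.81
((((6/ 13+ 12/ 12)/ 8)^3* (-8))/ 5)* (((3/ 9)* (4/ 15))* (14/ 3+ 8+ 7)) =-404681/23727600 = -0.02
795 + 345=1140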